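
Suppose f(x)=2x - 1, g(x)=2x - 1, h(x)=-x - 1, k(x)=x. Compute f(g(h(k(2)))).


-15


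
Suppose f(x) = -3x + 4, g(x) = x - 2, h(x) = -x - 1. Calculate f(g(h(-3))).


h(-3) = 2
g(2) = 0
f(0) = 4

4


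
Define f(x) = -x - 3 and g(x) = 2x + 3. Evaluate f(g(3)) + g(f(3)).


-21


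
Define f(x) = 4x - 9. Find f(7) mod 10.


f(7) = 19
19 mod 10 = 9

9


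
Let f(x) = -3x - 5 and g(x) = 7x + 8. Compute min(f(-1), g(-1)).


f(-1) = -2
g(-1) = 1
min = -2

-2


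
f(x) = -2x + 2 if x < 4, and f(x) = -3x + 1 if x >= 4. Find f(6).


6 satisfies x >= 4
f(6) = -17

-17


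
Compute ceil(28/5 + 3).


28/5 = 5.6
5.6 + 3 = 8.6
ceil(8.6) = 9

9


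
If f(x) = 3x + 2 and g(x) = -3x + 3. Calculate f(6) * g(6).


f(6) = 20
g(6) = -15
Product = -300

-300


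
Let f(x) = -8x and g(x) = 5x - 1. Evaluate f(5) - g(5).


f(5) = -40
g(5) = 24
Difference = -64

-64


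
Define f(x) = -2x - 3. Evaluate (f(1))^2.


f(1) = -5
(-5)^2 = 25

25


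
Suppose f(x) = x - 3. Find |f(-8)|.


f(-8) = -11
|-11| = 11

11


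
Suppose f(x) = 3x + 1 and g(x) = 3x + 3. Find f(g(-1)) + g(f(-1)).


f(g(-1)) = 1
g(f(-1)) = -3
Sum = -2

-2


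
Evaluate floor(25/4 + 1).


25/4 = 6.25
6.25 + 1 = 7.25
floor(7.25) = 7

7


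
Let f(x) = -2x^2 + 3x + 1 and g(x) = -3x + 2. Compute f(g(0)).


g(0) = 2
f(2) = (-2)*(2)^2 + 3*(2) + 1 = -1

-1


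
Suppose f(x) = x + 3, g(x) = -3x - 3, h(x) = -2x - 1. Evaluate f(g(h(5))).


h(5) = -11
g(-11) = 30
f(30) = 33

33


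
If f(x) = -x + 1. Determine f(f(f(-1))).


2


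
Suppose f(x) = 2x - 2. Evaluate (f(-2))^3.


f(-2) = -6
(-6)^3 = -216

-216


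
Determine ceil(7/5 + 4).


7/5 = 1.4
1.4 + 4 = 5.4
ceil(5.4) = 6

6


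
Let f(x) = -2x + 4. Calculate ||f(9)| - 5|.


f(9) = -14
|-14| = 14
|14 - 5| = 9

9


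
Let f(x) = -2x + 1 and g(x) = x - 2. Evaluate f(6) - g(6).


f(6) = -11
g(6) = 4
Difference = -15

-15


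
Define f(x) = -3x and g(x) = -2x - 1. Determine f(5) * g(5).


f(5) = -15
g(5) = -11
Product = 165

165


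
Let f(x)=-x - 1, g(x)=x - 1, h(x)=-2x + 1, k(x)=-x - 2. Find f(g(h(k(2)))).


k(2) = -4
h(-4) = 9
g(9) = 8
f(8) = -9

-9


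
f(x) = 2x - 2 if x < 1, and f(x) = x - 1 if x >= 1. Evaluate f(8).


7


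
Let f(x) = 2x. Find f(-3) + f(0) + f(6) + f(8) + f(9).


f(-3) = -6
f(0) = 0
f(6) = 12
f(8) = 16
f(9) = 18
Sum = 40

40


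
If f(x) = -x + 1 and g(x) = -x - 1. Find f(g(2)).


g(2) = -3
f(-3) = 4

4


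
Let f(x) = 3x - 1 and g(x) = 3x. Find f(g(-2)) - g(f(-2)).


f(g(-2)) = -19
g(f(-2)) = -21
Difference = 2

2


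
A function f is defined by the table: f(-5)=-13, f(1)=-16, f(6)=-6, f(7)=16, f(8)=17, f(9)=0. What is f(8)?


Reading from the table at x = 8

17


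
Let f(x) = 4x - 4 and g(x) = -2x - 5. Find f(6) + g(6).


f(6) = 20
g(6) = -17
Sum = 3

3


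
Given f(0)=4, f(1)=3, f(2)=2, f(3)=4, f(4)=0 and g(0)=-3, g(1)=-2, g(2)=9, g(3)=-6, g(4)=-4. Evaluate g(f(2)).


f(2) = 2
g(2) = 9

9


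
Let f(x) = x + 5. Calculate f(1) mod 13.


f(1) = 6
6 mod 13 = 6

6


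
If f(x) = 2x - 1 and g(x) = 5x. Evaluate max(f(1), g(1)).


f(1) = 1
g(1) = 5
max = 5

5


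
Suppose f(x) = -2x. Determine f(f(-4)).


f(-4) = 8
f(8) = -16

-16


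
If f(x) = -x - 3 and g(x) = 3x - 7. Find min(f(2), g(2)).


-5


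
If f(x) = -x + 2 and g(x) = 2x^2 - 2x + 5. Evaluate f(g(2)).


g(2) = 9
f(9) = -7

-7


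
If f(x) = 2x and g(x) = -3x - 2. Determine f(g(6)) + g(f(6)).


f(g(6)) = -40
g(f(6)) = -38
Sum = -78

-78


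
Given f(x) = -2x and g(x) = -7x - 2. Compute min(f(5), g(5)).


f(5) = -10
g(5) = -37
min = -37

-37


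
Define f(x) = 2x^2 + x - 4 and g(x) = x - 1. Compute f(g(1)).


g(1) = 0
f(0) = 2*(0)^2 + 1*(0) - 4 = -4

-4


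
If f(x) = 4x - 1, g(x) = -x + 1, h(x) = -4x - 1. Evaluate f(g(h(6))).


h(6) = -25
g(-25) = 26
f(26) = 103

103


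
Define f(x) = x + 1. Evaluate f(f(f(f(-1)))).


f(-1) = 0
f(0) = 1
f(1) = 2
f(2) = 3

3


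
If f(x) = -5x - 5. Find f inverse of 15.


Solve -5x - 5 = 15
x = (15 + 5) / (-5) = -4

-4


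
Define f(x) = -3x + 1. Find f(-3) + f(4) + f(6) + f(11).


f(-3) = 10
f(4) = -11
f(6) = -17
f(11) = -32
Sum = -50

-50


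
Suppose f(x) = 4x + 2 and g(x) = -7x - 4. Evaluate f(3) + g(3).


f(3) = 14
g(3) = -25
Sum = -11

-11


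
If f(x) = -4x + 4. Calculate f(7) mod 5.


f(7) = -24
-24 mod 5 = 1

1


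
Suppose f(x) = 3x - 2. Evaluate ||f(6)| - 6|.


f(6) = 16
|16| = 16
|16 - 6| = 10

10


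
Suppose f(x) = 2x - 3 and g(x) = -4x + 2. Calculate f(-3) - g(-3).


f(-3) = -9
g(-3) = 14
Difference = -23

-23


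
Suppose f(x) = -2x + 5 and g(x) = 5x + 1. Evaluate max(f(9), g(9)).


f(9) = -13
g(9) = 46
max = 46

46


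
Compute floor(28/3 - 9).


28/3 = 9.3333
9.3333 - 9 = 0.3333
floor(0.3333) = 0

0


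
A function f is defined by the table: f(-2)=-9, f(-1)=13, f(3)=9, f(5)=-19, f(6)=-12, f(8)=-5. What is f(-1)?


13


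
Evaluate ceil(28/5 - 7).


-1


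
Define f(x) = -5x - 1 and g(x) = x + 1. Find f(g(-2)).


g(-2) = -1
f(-1) = 4

4


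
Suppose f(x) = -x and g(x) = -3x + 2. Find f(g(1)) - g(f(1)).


f(g(1)) = 1
g(f(1)) = 5
Difference = -4

-4


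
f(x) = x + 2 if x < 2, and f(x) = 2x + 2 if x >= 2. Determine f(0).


0 satisfies x < 2
f(0) = 2

2


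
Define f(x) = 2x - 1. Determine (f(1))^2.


f(1) = 1
(1)^2 = 1

1


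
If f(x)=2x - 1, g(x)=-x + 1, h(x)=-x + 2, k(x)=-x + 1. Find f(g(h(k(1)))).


k(1) = 0
h(0) = 2
g(2) = -1
f(-1) = -3

-3


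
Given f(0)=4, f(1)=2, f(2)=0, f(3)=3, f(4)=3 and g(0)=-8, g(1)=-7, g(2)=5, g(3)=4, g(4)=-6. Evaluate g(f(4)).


4


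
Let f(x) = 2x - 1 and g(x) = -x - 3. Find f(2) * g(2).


f(2) = 3
g(2) = -5
Product = -15

-15


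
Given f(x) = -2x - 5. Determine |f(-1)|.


f(-1) = -3
|-3| = 3

3


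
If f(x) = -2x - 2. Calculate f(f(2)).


f(2) = -6
f(-6) = 10

10


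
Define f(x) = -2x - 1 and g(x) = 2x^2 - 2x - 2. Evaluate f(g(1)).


g(1) = -2
f(-2) = 3

3


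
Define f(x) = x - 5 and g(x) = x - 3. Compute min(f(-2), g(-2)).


-7


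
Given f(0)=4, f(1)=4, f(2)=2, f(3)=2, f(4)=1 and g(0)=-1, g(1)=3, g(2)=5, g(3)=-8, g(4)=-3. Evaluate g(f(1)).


f(1) = 4
g(4) = -3

-3


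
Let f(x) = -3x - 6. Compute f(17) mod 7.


f(17) = -57
-57 mod 7 = 6

6


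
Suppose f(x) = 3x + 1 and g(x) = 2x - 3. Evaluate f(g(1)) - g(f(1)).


f(g(1)) = -2
g(f(1)) = 5
Difference = -7

-7


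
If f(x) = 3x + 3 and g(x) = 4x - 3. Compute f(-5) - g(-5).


f(-5) = -12
g(-5) = -23
Difference = 11

11


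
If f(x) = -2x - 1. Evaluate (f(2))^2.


f(2) = -5
(-5)^2 = 25

25


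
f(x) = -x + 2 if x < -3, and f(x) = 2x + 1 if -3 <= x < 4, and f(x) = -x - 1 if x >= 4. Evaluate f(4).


4 satisfies x >= 4
f(4) = -5

-5


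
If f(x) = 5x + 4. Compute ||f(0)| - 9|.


f(0) = 4
|4| = 4
|4 - 9| = 5

5


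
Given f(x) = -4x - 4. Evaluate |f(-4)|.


f(-4) = 12
|12| = 12

12


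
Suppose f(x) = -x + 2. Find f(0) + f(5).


f(0) = 2
f(5) = -3
Sum = -1

-1


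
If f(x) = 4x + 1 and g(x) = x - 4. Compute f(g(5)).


g(5) = 1
f(1) = 5

5


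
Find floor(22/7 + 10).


22/7 = 3.1429
3.1429 + 10 = 13.1429
floor(13.1429) = 13

13


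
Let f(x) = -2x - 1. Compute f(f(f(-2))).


13


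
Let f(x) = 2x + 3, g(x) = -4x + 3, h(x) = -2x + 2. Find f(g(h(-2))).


h(-2) = 6
g(6) = -21
f(-21) = -39

-39


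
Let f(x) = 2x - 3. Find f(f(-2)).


f(-2) = -7
f(-7) = -17

-17


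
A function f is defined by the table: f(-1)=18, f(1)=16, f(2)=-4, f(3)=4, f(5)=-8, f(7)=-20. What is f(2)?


Reading from the table at x = 2

-4


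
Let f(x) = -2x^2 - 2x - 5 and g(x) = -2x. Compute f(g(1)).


g(1) = -2
f(-2) = (-2)*(-2)^2 - 2*(-2) - 5 = -9

-9


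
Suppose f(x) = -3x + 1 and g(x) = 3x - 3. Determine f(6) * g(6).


f(6) = -17
g(6) = 15
Product = -255

-255


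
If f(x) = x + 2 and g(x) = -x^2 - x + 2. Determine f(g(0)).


g(0) = 2
f(2) = 4

4


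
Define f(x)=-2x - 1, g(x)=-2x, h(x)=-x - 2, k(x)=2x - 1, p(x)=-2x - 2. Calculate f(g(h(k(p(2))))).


p(2) = -6
k(-6) = -13
h(-13) = 11
g(11) = -22
f(-22) = 43

43


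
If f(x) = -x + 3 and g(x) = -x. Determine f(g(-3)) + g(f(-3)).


f(g(-3)) = 0
g(f(-3)) = -6
Sum = -6

-6


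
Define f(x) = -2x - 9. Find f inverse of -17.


4


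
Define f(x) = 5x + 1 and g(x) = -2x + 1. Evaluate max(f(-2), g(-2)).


5


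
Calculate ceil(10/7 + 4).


10/7 = 1.4286
1.4286 + 4 = 5.4286
ceil(5.4286) = 6

6


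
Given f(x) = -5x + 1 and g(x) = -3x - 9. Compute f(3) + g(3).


f(3) = -14
g(3) = -18
Sum = -32

-32


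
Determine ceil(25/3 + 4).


25/3 = 8.3333
8.3333 + 4 = 12.3333
ceil(12.3333) = 13

13


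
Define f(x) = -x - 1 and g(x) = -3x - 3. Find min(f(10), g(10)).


f(10) = -11
g(10) = -33
min = -33

-33


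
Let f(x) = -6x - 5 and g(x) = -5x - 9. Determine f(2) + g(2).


f(2) = -17
g(2) = -19
Sum = -36

-36


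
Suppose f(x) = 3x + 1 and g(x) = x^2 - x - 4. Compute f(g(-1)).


g(-1) = -2
f(-2) = -5

-5


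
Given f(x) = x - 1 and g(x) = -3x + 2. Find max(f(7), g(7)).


f(7) = 6
g(7) = -19
max = 6

6


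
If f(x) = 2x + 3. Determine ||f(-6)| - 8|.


f(-6) = -9
|-9| = 9
|9 - 8| = 1

1


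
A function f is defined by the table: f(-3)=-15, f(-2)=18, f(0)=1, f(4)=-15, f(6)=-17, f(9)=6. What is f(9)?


Reading from the table at x = 9

6


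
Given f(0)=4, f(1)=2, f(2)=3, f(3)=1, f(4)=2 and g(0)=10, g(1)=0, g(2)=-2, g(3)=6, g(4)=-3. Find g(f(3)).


f(3) = 1
g(1) = 0

0


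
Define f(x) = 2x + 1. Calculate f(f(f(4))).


f(4) = 9
f(9) = 19
f(19) = 39

39


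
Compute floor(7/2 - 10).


7/2 = 3.5
3.5 - 10 = -6.5
floor(-6.5) = -7

-7


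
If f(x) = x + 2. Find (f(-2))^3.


0


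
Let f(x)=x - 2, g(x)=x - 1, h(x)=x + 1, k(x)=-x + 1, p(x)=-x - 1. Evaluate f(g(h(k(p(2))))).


p(2) = -3
k(-3) = 4
h(4) = 5
g(5) = 4
f(4) = 2

2


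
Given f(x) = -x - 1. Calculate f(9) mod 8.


f(9) = -10
-10 mod 8 = 6

6


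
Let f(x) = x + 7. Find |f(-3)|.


f(-3) = 4
|4| = 4

4


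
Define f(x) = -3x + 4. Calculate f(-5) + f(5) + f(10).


f(-5) = 19
f(5) = -11
f(10) = -26
Sum = -18

-18


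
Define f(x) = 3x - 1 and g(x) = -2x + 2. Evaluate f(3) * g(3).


f(3) = 8
g(3) = -4
Product = -32

-32


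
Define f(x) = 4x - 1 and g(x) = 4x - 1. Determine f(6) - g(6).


f(6) = 23
g(6) = 23
Difference = 0

0


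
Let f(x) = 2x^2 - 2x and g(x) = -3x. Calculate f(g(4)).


g(4) = -12
f(-12) = 2*(-12)^2 - 2*(-12) = 312

312


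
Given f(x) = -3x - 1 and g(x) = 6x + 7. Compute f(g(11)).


g(11) = 73
f(73) = -220

-220


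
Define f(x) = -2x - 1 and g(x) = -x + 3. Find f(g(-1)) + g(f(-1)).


f(g(-1)) = -9
g(f(-1)) = 2
Sum = -7

-7


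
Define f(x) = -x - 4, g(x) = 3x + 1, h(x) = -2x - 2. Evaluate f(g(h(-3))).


h(-3) = 4
g(4) = 13
f(13) = -17

-17


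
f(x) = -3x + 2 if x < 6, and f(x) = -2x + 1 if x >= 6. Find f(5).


-13


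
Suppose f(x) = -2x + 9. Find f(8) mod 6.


5


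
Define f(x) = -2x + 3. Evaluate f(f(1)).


f(1) = 1
f(1) = 1

1


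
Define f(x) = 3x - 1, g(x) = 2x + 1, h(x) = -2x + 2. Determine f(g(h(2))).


h(2) = -2
g(-2) = -3
f(-3) = -10

-10


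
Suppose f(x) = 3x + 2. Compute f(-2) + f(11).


f(-2) = -4
f(11) = 35
Sum = 31

31


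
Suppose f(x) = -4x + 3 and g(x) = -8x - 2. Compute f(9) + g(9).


f(9) = -33
g(9) = -74
Sum = -107

-107


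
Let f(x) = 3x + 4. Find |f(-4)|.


f(-4) = -8
|-8| = 8

8


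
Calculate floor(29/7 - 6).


-2


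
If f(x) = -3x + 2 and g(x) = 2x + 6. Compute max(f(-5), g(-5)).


f(-5) = 17
g(-5) = -4
max = 17

17


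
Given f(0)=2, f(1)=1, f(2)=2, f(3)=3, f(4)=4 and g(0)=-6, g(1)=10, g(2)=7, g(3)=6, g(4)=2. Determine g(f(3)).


f(3) = 3
g(3) = 6

6


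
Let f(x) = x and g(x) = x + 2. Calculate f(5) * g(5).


35


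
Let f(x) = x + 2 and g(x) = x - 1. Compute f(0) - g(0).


f(0) = 2
g(0) = -1
Difference = 3

3


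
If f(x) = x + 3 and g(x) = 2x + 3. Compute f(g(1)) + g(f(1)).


f(g(1)) = 8
g(f(1)) = 11
Sum = 19

19


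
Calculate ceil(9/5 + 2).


9/5 = 1.8
1.8 + 2 = 3.8
ceil(3.8) = 4

4


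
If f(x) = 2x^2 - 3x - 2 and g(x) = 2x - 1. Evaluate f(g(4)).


g(4) = 7
f(7) = 2*(7)^2 - 3*(7) - 2 = 75

75


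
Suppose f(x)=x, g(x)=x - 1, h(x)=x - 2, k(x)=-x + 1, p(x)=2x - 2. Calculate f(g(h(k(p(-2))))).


p(-2) = -6
k(-6) = 7
h(7) = 5
g(5) = 4
f(4) = 4

4


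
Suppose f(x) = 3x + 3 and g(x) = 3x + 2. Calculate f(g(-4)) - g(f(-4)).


f(g(-4)) = -27
g(f(-4)) = -25
Difference = -2

-2


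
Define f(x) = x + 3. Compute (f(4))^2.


f(4) = 7
(7)^2 = 49

49


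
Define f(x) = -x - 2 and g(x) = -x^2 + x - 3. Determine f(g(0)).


g(0) = -3
f(-3) = 1

1


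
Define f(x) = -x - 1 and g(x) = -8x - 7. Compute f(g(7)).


g(7) = -63
f(-63) = 62

62


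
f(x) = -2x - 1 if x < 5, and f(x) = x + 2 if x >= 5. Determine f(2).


2 satisfies x < 5
f(2) = -5

-5


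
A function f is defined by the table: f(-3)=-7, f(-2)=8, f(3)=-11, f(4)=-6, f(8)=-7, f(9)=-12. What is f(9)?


-12


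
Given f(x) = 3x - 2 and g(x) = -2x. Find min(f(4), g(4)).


-8


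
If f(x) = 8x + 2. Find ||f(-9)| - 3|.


f(-9) = -70
|-70| = 70
|70 - 3| = 67

67


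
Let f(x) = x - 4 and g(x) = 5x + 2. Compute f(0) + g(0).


f(0) = -4
g(0) = 2
Sum = -2

-2


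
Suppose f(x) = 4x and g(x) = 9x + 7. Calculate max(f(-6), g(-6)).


f(-6) = -24
g(-6) = -47
max = -24

-24


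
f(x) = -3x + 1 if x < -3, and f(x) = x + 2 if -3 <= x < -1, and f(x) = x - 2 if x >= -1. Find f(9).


9 satisfies x >= -1
f(9) = 7

7


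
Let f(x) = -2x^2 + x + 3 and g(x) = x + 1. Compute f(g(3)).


g(3) = 4
f(4) = (-2)*(4)^2 + 1*(4) + 3 = -25

-25


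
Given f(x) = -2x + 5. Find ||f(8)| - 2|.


9


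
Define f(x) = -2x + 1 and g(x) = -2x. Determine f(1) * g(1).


f(1) = -1
g(1) = -2
Product = 2

2


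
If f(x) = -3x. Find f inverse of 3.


-1


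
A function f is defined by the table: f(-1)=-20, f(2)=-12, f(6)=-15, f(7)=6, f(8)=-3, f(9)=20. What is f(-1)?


Reading from the table at x = -1

-20


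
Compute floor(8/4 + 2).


8/4 = 2
2 + 2 = 4
floor(4) = 4

4


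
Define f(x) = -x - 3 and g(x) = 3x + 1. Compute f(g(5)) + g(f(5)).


f(g(5)) = -19
g(f(5)) = -23
Sum = -42

-42


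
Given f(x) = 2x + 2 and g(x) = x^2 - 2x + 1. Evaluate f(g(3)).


g(3) = 4
f(4) = 10

10


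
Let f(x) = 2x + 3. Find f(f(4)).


f(4) = 11
f(11) = 25

25


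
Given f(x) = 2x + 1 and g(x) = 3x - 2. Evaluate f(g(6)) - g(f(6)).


f(g(6)) = 33
g(f(6)) = 37
Difference = -4

-4


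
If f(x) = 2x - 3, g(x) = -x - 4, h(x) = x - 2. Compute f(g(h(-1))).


h(-1) = -3
g(-3) = -1
f(-1) = -5

-5


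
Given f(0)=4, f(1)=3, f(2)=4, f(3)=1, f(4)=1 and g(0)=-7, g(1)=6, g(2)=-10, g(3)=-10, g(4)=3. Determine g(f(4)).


6


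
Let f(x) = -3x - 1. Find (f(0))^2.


1


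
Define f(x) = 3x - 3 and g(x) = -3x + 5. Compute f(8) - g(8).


f(8) = 21
g(8) = -19
Difference = 40

40


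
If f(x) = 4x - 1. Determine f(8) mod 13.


f(8) = 31
31 mod 13 = 5

5


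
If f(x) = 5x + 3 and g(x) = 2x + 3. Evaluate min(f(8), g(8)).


f(8) = 43
g(8) = 19
min = 19

19


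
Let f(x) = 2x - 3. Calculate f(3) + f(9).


f(3) = 3
f(9) = 15
Sum = 18

18


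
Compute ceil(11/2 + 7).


13


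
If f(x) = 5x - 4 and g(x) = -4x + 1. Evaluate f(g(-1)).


g(-1) = 5
f(5) = 21

21


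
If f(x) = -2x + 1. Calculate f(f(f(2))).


-13


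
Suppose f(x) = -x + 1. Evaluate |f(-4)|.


5


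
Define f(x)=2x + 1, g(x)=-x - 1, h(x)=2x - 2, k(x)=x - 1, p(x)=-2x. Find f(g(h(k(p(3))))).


p(3) = -6
k(-6) = -7
h(-7) = -16
g(-16) = 15
f(15) = 31

31


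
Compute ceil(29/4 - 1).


29/4 = 7.25
7.25 - 1 = 6.25
ceil(6.25) = 7

7


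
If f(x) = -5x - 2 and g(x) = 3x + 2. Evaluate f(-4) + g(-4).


f(-4) = 18
g(-4) = -10
Sum = 8

8


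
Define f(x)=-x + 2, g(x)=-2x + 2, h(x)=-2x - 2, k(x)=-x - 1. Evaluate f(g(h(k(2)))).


k(2) = -3
h(-3) = 4
g(4) = -6
f(-6) = 8

8


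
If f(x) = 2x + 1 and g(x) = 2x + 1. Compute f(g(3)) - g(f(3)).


f(g(3)) = 15
g(f(3)) = 15
Difference = 0

0


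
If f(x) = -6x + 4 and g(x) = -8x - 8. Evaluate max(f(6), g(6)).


f(6) = -32
g(6) = -56
max = -32

-32


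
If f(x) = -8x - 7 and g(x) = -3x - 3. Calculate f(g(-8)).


g(-8) = 21
f(21) = -175

-175


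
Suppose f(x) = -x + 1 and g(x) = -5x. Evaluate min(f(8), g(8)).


-40


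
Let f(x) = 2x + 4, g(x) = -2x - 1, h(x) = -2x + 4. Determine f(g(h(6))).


h(6) = -8
g(-8) = 15
f(15) = 34

34


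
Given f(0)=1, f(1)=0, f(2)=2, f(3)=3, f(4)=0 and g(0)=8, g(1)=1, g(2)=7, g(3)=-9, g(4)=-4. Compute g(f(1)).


f(1) = 0
g(0) = 8

8


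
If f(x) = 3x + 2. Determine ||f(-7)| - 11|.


8


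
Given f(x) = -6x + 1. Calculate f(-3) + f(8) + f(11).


-93


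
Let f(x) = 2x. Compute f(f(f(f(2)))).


f(2) = 4
f(4) = 8
f(8) = 16
f(16) = 32

32


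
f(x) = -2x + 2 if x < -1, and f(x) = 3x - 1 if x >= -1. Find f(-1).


-4


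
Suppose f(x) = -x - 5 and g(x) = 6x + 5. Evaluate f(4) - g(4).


-38


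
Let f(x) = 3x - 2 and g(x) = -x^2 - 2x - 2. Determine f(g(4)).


g(4) = -26
f(-26) = -80

-80


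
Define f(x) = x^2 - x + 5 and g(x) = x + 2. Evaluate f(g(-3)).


g(-3) = -1
f(-1) = 1*(-1)^2 - 1*(-1) + 5 = 7

7


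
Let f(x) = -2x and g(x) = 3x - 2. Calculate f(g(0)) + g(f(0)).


f(g(0)) = 4
g(f(0)) = -2
Sum = 2

2


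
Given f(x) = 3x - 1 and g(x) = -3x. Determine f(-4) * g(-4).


f(-4) = -13
g(-4) = 12
Product = -156

-156


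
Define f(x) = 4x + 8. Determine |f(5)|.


f(5) = 28
|28| = 28

28


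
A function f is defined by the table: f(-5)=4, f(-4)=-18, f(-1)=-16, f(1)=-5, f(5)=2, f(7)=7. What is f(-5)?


Reading from the table at x = -5

4


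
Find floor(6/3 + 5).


7


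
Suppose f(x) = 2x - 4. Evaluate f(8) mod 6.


0


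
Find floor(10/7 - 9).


-8


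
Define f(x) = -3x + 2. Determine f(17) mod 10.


f(17) = -49
-49 mod 10 = 1

1


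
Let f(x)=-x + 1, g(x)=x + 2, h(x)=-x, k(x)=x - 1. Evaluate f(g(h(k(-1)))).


k(-1) = -2
h(-2) = 2
g(2) = 4
f(4) = -3

-3


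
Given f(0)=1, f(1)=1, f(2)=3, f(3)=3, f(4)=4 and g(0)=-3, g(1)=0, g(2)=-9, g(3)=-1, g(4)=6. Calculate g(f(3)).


f(3) = 3
g(3) = -1

-1


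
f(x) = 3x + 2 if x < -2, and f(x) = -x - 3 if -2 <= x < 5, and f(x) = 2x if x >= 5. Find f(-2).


-2 satisfies -2 <= x < 5
f(-2) = -1

-1


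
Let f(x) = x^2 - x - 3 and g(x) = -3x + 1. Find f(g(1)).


g(1) = -2
f(-2) = 1*(-2)^2 - 1*(-2) - 3 = 3

3


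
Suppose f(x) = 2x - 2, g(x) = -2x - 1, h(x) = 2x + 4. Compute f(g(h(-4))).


h(-4) = -4
g(-4) = 7
f(7) = 12

12


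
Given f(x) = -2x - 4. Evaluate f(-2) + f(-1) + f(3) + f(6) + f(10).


f(-2) = 0
f(-1) = -2
f(3) = -10
f(6) = -16
f(10) = -24
Sum = -52

-52


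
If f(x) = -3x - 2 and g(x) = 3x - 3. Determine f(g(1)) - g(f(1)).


f(g(1)) = -2
g(f(1)) = -18
Difference = 16

16


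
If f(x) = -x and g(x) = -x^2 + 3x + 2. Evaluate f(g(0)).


-2


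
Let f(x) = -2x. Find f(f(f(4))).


-32


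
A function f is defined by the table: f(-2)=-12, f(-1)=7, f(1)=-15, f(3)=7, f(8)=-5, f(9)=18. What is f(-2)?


Reading from the table at x = -2

-12


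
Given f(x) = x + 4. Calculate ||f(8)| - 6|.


f(8) = 12
|12| = 12
|12 - 6| = 6

6


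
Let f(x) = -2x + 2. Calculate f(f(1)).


f(1) = 0
f(0) = 2

2


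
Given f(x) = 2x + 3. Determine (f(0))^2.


f(0) = 3
(3)^2 = 9

9


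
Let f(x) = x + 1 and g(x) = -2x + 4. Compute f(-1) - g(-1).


f(-1) = 0
g(-1) = 6
Difference = -6

-6


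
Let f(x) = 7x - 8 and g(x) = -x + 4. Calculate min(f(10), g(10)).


-6


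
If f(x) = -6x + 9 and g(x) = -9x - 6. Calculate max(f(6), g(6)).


f(6) = -27
g(6) = -60
max = -27

-27


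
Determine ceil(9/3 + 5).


9/3 = 3
3 + 5 = 8
ceil(8) = 8

8


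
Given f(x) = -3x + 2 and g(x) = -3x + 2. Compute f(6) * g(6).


f(6) = -16
g(6) = -16
Product = 256

256


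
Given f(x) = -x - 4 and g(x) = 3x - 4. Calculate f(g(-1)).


3


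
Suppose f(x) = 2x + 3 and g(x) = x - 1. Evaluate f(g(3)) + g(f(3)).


f(g(3)) = 7
g(f(3)) = 8
Sum = 15

15


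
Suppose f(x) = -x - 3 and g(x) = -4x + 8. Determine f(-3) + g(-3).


20


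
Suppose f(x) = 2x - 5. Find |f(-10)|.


25


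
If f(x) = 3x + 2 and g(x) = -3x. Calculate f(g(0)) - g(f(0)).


8


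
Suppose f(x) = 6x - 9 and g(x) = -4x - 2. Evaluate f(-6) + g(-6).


f(-6) = -45
g(-6) = 22
Sum = -23

-23


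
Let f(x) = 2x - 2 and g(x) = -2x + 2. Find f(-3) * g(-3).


-64


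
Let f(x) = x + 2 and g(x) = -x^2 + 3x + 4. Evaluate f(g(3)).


6


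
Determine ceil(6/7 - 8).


6/7 = 0.8571
0.8571 - 8 = -7.1429
ceil(-7.1429) = -7

-7


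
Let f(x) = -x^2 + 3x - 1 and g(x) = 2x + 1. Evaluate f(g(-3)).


g(-3) = -5
f(-5) = (-1)*(-5)^2 + 3*(-5) - 1 = -41

-41


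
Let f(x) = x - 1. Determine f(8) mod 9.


f(8) = 7
7 mod 9 = 7

7


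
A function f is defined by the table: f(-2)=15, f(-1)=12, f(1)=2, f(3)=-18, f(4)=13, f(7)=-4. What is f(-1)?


Reading from the table at x = -1

12


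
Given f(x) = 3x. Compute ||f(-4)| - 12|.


f(-4) = -12
|-12| = 12
|12 - 12| = 0

0


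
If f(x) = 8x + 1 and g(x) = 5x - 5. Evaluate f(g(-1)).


g(-1) = -10
f(-10) = -79

-79


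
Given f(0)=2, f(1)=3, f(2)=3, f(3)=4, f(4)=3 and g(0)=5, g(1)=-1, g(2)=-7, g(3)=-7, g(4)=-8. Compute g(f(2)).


f(2) = 3
g(3) = -7

-7


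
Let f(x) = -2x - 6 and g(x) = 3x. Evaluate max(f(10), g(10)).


30


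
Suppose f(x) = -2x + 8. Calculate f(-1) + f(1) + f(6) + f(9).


2


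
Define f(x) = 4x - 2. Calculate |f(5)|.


f(5) = 18
|18| = 18

18


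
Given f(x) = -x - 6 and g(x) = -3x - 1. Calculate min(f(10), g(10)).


f(10) = -16
g(10) = -31
min = -31

-31


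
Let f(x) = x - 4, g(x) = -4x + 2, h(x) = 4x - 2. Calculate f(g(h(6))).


h(6) = 22
g(22) = -86
f(-86) = -90

-90


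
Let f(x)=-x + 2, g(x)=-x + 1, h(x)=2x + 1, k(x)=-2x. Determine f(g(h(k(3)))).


k(3) = -6
h(-6) = -11
g(-11) = 12
f(12) = -10

-10


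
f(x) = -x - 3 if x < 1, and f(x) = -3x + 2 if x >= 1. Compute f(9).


9 satisfies x >= 1
f(9) = -25

-25


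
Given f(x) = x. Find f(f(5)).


5


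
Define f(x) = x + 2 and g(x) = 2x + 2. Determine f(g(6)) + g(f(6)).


f(g(6)) = 16
g(f(6)) = 18
Sum = 34

34


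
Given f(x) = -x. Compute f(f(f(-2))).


f(-2) = 2
f(2) = -2
f(-2) = 2

2


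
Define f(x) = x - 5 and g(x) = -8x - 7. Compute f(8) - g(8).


f(8) = 3
g(8) = -71
Difference = 74

74


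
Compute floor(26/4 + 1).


7


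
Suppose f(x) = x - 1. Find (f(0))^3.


f(0) = -1
(-1)^3 = -1

-1


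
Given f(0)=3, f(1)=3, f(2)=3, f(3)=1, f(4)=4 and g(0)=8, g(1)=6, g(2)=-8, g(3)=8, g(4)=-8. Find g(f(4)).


f(4) = 4
g(4) = -8

-8


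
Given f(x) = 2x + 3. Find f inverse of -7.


Solve 2x + 3 = -7
x = (-7 - 3) / 2 = -5

-5


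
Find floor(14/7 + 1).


14/7 = 2
2 + 1 = 3
floor(3) = 3

3


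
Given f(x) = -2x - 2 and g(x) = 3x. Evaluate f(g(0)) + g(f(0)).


f(g(0)) = -2
g(f(0)) = -6
Sum = -8

-8


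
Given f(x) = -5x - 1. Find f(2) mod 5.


f(2) = -11
-11 mod 5 = 4

4


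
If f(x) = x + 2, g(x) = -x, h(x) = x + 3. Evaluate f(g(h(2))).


h(2) = 5
g(5) = -5
f(-5) = -3

-3


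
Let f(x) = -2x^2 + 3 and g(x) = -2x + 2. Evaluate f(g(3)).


g(3) = -4
f(-4) = (-2)*(-4)^2 + 3 = -29

-29


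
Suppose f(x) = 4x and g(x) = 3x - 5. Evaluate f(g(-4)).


g(-4) = -17
f(-17) = -68

-68


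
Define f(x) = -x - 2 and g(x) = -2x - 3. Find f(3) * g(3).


f(3) = -5
g(3) = -9
Product = 45

45


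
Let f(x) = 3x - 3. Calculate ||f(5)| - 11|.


f(5) = 12
|12| = 12
|12 - 11| = 1

1


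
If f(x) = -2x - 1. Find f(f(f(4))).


f(4) = -9
f(-9) = 17
f(17) = -35

-35


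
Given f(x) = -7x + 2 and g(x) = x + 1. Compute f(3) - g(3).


f(3) = -19
g(3) = 4
Difference = -23

-23


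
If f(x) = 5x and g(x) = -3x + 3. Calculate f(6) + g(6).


f(6) = 30
g(6) = -15
Sum = 15

15


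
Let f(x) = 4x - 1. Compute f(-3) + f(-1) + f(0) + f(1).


f(-3) = -13
f(-1) = -5
f(0) = -1
f(1) = 3
Sum = -16

-16


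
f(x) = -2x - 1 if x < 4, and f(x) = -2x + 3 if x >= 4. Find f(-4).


-4 satisfies x < 4
f(-4) = 7

7


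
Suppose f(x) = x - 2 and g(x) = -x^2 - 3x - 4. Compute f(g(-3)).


g(-3) = -4
f(-4) = -6

-6


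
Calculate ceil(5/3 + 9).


5/3 = 1.6667
1.6667 + 9 = 10.6667
ceil(10.6667) = 11

11


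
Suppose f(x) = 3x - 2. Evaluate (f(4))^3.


f(4) = 10
(10)^3 = 1000

1000


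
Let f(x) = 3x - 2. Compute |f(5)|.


13


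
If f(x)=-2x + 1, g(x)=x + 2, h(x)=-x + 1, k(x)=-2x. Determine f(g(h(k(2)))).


k(2) = -4
h(-4) = 5
g(5) = 7
f(7) = -13

-13


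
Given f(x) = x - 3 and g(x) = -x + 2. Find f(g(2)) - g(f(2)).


f(g(2)) = -3
g(f(2)) = 3
Difference = -6

-6


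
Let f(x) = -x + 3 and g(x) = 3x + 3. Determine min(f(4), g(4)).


f(4) = -1
g(4) = 15
min = -1

-1


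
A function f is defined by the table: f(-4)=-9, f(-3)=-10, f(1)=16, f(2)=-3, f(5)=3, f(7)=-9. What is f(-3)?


-10


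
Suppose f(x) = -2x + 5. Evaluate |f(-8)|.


f(-8) = 21
|21| = 21

21


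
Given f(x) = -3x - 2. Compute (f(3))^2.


f(3) = -11
(-11)^2 = 121

121


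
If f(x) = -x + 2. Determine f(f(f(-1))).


f(-1) = 3
f(3) = -1
f(-1) = 3

3


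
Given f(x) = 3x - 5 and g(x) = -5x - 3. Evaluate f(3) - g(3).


f(3) = 4
g(3) = -18
Difference = 22

22


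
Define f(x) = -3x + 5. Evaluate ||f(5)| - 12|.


f(5) = -10
|-10| = 10
|10 - 12| = 2

2


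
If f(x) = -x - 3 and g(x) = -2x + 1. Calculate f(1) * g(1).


f(1) = -4
g(1) = -1
Product = 4

4


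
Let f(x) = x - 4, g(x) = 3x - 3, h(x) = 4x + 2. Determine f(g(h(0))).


h(0) = 2
g(2) = 3
f(3) = -1

-1


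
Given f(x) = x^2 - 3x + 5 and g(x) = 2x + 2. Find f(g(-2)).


g(-2) = -2
f(-2) = 1*(-2)^2 - 3*(-2) + 5 = 15

15


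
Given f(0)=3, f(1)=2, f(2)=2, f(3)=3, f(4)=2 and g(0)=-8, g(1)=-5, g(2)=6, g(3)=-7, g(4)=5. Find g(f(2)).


f(2) = 2
g(2) = 6

6


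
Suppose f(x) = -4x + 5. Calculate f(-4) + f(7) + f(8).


f(-4) = 21
f(7) = -23
f(8) = -27
Sum = -29

-29


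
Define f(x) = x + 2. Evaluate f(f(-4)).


f(-4) = -2
f(-2) = 0

0


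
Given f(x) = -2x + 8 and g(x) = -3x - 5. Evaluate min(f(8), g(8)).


f(8) = -8
g(8) = -29
min = -29

-29


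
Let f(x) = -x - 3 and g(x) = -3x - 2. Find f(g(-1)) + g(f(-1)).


0


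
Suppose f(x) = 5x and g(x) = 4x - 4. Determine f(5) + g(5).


f(5) = 25
g(5) = 16
Sum = 41

41


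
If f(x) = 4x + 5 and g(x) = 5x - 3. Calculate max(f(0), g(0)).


5


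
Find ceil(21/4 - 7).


21/4 = 5.25
5.25 - 7 = -1.75
ceil(-1.75) = -1

-1


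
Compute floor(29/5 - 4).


29/5 = 5.8
5.8 - 4 = 1.8
floor(1.8) = 1

1


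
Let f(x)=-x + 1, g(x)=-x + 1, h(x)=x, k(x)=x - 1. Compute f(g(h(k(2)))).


k(2) = 1
h(1) = 1
g(1) = 0
f(0) = 1

1


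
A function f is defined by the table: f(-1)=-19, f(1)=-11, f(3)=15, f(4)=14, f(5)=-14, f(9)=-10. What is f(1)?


Reading from the table at x = 1

-11


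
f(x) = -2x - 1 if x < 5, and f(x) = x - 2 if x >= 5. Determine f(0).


0 satisfies x < 5
f(0) = -1

-1


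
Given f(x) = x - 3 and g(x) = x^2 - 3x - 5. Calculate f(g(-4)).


g(-4) = 23
f(23) = 20

20


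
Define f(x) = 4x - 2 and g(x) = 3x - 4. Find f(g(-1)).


g(-1) = -7
f(-7) = -30

-30


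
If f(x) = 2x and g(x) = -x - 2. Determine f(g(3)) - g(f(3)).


-2


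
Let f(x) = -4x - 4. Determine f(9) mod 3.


f(9) = -40
-40 mod 3 = 2

2


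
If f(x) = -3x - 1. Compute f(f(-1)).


-7


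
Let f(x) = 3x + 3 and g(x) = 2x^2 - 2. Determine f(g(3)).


g(3) = 16
f(16) = 51

51


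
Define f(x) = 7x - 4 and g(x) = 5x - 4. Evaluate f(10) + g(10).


112


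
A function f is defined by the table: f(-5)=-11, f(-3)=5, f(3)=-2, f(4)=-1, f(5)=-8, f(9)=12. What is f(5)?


Reading from the table at x = 5

-8


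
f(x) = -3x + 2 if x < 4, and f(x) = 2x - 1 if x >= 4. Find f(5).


5 satisfies x >= 4
f(5) = 9

9


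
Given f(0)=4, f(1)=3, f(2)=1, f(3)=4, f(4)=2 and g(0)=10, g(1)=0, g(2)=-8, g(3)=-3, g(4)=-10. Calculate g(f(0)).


f(0) = 4
g(4) = -10

-10


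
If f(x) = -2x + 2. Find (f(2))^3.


f(2) = -2
(-2)^3 = -8

-8


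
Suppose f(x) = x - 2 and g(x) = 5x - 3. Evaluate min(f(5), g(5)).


f(5) = 3
g(5) = 22
min = 3

3


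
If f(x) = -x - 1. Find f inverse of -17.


16


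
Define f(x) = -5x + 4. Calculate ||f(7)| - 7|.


f(7) = -31
|-31| = 31
|31 - 7| = 24

24


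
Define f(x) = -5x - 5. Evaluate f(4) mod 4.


f(4) = -25
-25 mod 4 = 3

3


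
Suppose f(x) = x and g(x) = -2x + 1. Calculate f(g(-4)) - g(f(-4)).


0


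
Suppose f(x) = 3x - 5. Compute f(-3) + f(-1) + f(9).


f(-3) = -14
f(-1) = -8
f(9) = 22
Sum = 0

0


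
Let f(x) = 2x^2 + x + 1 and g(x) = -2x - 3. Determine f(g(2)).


g(2) = -7
f(-7) = 2*(-7)^2 + 1*(-7) + 1 = 92

92


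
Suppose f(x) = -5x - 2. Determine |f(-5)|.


f(-5) = 23
|23| = 23

23


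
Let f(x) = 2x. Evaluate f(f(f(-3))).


f(-3) = -6
f(-6) = -12
f(-12) = -24

-24


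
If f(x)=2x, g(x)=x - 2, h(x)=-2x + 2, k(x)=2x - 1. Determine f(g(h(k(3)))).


k(3) = 5
h(5) = -8
g(-8) = -10
f(-10) = -20

-20


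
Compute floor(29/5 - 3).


29/5 = 5.8
5.8 - 3 = 2.8
floor(2.8) = 2

2


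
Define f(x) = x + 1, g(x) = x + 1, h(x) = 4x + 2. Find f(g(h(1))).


8


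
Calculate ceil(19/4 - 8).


19/4 = 4.75
4.75 - 8 = -3.25
ceil(-3.25) = -3

-3


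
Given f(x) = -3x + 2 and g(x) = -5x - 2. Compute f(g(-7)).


-97


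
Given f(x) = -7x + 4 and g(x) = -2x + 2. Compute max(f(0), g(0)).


f(0) = 4
g(0) = 2
max = 4

4


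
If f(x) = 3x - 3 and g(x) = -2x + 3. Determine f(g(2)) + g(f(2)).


f(g(2)) = -6
g(f(2)) = -3
Sum = -9

-9


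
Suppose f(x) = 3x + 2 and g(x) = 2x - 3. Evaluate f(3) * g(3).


f(3) = 11
g(3) = 3
Product = 33

33


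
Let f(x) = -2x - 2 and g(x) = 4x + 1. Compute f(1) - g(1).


f(1) = -4
g(1) = 5
Difference = -9

-9


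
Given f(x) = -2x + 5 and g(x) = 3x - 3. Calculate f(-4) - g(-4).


28


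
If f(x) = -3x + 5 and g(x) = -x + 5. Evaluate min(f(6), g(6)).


-13


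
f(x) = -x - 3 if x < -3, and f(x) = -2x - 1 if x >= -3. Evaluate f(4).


4 satisfies x >= -3
f(4) = -9

-9


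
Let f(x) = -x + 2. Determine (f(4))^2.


f(4) = -2
(-2)^2 = 4

4


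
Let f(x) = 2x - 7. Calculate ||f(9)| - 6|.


f(9) = 11
|11| = 11
|11 - 6| = 5

5


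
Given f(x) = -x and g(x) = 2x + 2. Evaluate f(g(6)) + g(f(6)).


f(g(6)) = -14
g(f(6)) = -10
Sum = -24

-24


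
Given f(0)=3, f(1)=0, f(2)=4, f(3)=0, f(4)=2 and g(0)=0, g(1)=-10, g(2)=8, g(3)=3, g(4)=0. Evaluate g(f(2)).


f(2) = 4
g(4) = 0

0


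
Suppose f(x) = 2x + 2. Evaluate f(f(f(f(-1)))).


f(-1) = 0
f(0) = 2
f(2) = 6
f(6) = 14

14


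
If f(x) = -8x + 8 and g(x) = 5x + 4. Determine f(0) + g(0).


f(0) = 8
g(0) = 4
Sum = 12

12


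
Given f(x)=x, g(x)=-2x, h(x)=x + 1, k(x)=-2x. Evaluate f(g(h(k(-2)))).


-10


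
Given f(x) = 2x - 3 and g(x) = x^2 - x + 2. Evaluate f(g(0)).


g(0) = 2
f(2) = 1

1


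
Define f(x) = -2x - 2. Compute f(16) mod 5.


1


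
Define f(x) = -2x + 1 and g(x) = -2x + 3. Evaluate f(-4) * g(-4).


f(-4) = 9
g(-4) = 11
Product = 99

99


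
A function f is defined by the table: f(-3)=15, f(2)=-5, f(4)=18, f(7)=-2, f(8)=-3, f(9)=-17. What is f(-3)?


Reading from the table at x = -3

15


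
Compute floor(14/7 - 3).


-1


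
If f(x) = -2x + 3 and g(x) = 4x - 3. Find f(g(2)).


g(2) = 5
f(5) = -7

-7


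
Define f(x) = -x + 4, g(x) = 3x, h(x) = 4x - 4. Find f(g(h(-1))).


h(-1) = -8
g(-8) = -24
f(-24) = 28

28


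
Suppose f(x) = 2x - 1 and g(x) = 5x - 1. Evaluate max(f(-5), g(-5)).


f(-5) = -11
g(-5) = -26
max = -11

-11


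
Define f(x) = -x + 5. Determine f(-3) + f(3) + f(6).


f(-3) = 8
f(3) = 2
f(6) = -1
Sum = 9

9


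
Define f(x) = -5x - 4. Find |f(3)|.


19


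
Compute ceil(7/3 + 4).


7/3 = 2.3333
2.3333 + 4 = 6.3333
ceil(6.3333) = 7

7


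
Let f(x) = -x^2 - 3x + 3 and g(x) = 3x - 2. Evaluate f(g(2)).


g(2) = 4
f(4) = (-1)*(4)^2 - 3*(4) + 3 = -25

-25


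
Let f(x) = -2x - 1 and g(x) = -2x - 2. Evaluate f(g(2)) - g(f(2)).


3


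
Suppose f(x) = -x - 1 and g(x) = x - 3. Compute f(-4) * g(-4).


f(-4) = 3
g(-4) = -7
Product = -21

-21


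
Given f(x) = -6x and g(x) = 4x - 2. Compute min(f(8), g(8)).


f(8) = -48
g(8) = 30
min = -48

-48


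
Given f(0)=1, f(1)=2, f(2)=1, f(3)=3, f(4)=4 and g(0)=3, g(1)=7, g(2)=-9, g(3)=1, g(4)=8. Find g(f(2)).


f(2) = 1
g(1) = 7

7


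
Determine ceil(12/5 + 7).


12/5 = 2.4
2.4 + 7 = 9.4
ceil(9.4) = 10

10


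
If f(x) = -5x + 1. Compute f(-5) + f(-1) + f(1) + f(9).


f(-5) = 26
f(-1) = 6
f(1) = -4
f(9) = -44
Sum = -16

-16


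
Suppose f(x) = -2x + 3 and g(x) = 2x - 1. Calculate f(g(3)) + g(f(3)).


f(g(3)) = -7
g(f(3)) = -7
Sum = -14

-14


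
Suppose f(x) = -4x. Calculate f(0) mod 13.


f(0) = 0
0 mod 13 = 0

0


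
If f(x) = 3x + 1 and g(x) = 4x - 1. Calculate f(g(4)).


g(4) = 15
f(15) = 46

46


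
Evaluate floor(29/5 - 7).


-2


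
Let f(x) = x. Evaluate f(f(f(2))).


f(2) = 2
f(2) = 2
f(2) = 2

2


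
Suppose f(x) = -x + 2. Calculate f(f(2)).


f(2) = 0
f(0) = 2

2


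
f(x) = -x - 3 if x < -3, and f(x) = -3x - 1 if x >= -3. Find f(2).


2 satisfies x >= -3
f(2) = -7

-7


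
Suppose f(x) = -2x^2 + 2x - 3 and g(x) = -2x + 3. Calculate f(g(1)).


-3


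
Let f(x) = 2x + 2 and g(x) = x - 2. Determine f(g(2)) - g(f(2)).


f(g(2)) = 2
g(f(2)) = 4
Difference = -2

-2


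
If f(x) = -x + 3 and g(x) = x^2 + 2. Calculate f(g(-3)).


g(-3) = 11
f(11) = -8

-8


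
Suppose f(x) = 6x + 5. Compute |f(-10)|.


f(-10) = -55
|-55| = 55

55


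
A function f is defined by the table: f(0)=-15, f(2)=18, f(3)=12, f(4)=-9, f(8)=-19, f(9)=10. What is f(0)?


Reading from the table at x = 0

-15


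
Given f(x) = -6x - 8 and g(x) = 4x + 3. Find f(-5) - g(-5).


f(-5) = 22
g(-5) = -17
Difference = 39

39


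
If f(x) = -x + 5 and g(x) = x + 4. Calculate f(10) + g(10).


f(10) = -5
g(10) = 14
Sum = 9

9


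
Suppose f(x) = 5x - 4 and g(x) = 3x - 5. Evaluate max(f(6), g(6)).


f(6) = 26
g(6) = 13
max = 26

26


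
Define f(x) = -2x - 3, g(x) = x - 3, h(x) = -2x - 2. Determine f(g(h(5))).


27


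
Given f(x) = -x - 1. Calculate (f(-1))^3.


f(-1) = 0
(0)^3 = 0

0


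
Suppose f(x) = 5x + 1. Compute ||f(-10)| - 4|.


45


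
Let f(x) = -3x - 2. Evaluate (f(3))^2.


f(3) = -11
(-11)^2 = 121

121


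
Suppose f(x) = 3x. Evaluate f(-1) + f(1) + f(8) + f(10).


f(-1) = -3
f(1) = 3
f(8) = 24
f(10) = 30
Sum = 54

54


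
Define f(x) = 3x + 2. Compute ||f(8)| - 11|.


f(8) = 26
|26| = 26
|26 - 11| = 15

15


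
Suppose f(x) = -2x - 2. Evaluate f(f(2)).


f(2) = -6
f(-6) = 10

10


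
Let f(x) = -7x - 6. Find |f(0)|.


6


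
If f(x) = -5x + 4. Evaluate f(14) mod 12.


6


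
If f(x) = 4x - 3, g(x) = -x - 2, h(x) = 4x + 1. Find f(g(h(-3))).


h(-3) = -11
g(-11) = 9
f(9) = 33

33


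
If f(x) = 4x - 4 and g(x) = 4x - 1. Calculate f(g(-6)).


g(-6) = -25
f(-25) = -104

-104


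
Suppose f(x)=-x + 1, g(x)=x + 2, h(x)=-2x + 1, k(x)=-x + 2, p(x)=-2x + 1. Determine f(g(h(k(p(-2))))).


p(-2) = 5
k(5) = -3
h(-3) = 7
g(7) = 9
f(9) = -8

-8


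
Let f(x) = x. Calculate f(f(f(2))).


f(2) = 2
f(2) = 2
f(2) = 2

2


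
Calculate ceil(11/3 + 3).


11/3 = 3.6667
3.6667 + 3 = 6.6667
ceil(6.6667) = 7

7


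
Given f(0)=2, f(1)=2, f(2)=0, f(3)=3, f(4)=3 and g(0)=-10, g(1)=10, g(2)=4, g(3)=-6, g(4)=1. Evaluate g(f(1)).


f(1) = 2
g(2) = 4

4


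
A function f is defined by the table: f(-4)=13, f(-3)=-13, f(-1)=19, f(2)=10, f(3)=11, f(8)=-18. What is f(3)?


Reading from the table at x = 3

11


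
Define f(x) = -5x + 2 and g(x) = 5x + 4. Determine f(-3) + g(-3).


f(-3) = 17
g(-3) = -11
Sum = 6

6


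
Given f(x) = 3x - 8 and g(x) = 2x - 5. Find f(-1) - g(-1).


f(-1) = -11
g(-1) = -7
Difference = -4

-4


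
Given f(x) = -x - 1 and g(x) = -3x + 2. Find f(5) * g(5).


f(5) = -6
g(5) = -13
Product = 78

78


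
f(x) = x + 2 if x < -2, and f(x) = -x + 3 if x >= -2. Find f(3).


3 satisfies x >= -2
f(3) = 0

0


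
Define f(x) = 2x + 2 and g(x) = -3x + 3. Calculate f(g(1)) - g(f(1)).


f(g(1)) = 2
g(f(1)) = -9
Difference = 11

11


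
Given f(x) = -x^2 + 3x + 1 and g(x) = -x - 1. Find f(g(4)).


g(4) = -5
f(-5) = (-1)*(-5)^2 + 3*(-5) + 1 = -39

-39


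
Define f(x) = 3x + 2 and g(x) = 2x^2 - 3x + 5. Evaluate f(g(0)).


g(0) = 5
f(5) = 17

17


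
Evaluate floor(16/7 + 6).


16/7 = 2.2857
2.2857 + 6 = 8.2857
floor(8.2857) = 8

8


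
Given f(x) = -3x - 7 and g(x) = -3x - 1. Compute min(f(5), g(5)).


f(5) = -22
g(5) = -16
min = -22

-22


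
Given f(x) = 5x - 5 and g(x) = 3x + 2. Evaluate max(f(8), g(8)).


35


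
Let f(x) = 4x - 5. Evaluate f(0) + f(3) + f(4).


f(0) = -5
f(3) = 7
f(4) = 11
Sum = 13

13


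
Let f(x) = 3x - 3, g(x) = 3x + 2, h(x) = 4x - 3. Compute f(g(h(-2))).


-96


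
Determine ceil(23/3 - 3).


23/3 = 7.6667
7.6667 - 3 = 4.6667
ceil(4.6667) = 5

5


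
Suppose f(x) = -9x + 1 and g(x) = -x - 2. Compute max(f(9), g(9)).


f(9) = -80
g(9) = -11
max = -11

-11


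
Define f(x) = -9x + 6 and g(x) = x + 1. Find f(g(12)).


g(12) = 13
f(13) = -111

-111


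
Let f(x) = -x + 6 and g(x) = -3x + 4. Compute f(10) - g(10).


f(10) = -4
g(10) = -26
Difference = 22

22


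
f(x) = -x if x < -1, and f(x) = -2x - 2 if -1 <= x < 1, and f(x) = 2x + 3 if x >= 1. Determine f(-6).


-6 satisfies x < -1
f(-6) = 6

6


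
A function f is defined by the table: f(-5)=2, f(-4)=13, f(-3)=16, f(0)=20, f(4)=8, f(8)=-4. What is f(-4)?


Reading from the table at x = -4

13


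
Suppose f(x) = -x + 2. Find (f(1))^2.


f(1) = 1
(1)^2 = 1

1


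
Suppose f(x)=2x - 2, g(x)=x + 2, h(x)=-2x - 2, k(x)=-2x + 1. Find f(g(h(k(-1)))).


-14


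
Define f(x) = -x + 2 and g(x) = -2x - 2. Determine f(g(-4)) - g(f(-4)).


10


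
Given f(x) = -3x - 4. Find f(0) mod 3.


2


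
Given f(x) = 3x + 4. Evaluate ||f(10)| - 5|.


f(10) = 34
|34| = 34
|34 - 5| = 29

29
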